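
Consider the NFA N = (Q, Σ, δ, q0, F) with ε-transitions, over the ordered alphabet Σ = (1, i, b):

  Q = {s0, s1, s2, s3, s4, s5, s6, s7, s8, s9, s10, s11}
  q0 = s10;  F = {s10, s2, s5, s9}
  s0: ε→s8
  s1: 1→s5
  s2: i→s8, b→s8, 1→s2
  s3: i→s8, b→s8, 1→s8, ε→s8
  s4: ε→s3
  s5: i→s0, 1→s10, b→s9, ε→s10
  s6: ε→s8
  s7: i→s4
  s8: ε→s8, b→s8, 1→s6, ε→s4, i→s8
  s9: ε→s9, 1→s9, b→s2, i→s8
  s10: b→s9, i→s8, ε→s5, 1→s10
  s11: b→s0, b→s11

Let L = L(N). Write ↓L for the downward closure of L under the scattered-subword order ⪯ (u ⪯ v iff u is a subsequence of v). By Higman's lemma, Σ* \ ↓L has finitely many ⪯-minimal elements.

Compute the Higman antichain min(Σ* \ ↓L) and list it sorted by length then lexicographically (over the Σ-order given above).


A = [i, bbb].

|Q|=12, |F|=4, |δ|=31 (9 ε).
min D↑ (4 st, q0=0, F={1}): 0:1→0,i→1,b→2 1:1→1,i→1,b→1 2:1→2,i→1,b→3 3:1→3,i→1,b→1 [Hopcroft].
'i': |S_i|=[9, 5] end={s0,s3,s4,s6,s8} rej; 1/1 del acc.
'bbb': N↓-sim [9, 6, 5, 4] end={s3,s4,s6,s8} rej; 3/3 del acc.
2 obstructions.


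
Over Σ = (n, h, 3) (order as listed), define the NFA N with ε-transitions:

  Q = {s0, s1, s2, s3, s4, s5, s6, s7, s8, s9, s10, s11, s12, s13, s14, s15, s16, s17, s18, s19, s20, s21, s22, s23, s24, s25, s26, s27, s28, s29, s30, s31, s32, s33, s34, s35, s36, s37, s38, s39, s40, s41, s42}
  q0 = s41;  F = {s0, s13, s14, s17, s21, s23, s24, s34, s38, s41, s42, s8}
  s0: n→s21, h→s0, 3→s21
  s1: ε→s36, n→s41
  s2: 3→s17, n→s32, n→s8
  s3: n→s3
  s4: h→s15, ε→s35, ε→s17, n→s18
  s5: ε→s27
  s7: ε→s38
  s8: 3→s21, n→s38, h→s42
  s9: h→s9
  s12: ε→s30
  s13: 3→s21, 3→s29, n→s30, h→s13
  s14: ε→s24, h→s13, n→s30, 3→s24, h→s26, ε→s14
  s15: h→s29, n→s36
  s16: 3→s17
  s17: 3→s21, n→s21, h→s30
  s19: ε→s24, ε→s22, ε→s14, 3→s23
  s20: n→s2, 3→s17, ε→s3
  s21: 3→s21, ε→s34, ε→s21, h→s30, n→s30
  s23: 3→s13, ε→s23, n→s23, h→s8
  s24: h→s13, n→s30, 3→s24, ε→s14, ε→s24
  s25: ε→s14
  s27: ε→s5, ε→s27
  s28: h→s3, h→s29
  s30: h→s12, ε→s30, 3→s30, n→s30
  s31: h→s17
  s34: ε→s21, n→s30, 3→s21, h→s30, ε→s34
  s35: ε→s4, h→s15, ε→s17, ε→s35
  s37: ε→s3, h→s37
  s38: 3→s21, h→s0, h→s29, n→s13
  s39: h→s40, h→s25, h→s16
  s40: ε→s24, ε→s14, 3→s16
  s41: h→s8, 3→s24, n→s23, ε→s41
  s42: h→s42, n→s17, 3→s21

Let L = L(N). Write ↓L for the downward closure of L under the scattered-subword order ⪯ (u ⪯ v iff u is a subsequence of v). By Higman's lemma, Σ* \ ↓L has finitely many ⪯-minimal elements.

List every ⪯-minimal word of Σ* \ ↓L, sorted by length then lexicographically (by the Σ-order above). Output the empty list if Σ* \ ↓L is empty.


min(Σ*\↓L) = [3n, h3h, n33h, hnnn, hhnh].

|Q|=43, |F|=12, |δ|=95 (30 ε).
min D↑ (11 st, q0=0, F={8}): 0:n→1,h→2,3→3 1:n→1,h→2,3→4 2:n→5,h→6,3→7 3:n→8,h→4,3→3 4:n→8,h→4,3→7 5:n→4,h→9,3→7 6:n→10,h→6,3→7 7:n→8,h→8,3→7 8:n→8,h→8,3→8 9:n→7,h→9,3→7 10:n→7,h→8,3→7.
'3n': run [16, 9, 2] end={s12,s30} ∉↓L; 2/2 deletions ∈↓L.
'h3h': |S_i|=[16, 12, 5, 2] end={s12,s30} — reject; 3/3 deletions ∈↓L.
'n33h': N↓-sim [16, 12, 6, 5, 2] end={s12,s30} rej; 4/4 deletions ∈↓L.
'hnnn': run [16, 12, 9, 6, 2] end={s12,s30} — reject; 4/4 del acc.
'hhnh': |S_i|=[16, 12, 9, 5, 2] end={s12,s30} ∉↓L; 4/4 single-dels accept.
5 obstructions.


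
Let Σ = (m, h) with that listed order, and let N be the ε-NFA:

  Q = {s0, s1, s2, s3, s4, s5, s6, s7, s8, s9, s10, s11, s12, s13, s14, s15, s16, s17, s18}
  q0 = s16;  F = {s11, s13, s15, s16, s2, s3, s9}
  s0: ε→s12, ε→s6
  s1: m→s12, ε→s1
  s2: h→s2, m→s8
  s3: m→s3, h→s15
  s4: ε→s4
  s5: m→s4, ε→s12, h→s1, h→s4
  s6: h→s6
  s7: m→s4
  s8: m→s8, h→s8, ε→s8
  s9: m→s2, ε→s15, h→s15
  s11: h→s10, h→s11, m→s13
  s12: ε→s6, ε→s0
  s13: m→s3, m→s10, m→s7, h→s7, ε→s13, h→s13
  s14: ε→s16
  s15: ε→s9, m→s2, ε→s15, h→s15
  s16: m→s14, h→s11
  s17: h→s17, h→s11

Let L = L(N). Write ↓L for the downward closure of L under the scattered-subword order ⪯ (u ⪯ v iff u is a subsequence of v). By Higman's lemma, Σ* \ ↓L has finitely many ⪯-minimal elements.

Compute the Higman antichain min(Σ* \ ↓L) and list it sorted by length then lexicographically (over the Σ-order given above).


|Q|=19, |F|=7, |δ|=41 (13 ε).
min D↑ (7 st, q0=0, F={6}): 0:m→0,h→1 1:m→2,h→1 2:m→3,h→2 3:m→3,h→4 4:m→5,h→4 5:m→6,h→5 6:m→6,h→6 (ε-aug+det+¬).
'hmmhmm': N↓-sim [12, 10, 9, 8, 4, 2, 1] end={s8} rej; 6/6 single-dels accept.
1 words, ⪯-incomp.

Antichain: [hmmhmm].


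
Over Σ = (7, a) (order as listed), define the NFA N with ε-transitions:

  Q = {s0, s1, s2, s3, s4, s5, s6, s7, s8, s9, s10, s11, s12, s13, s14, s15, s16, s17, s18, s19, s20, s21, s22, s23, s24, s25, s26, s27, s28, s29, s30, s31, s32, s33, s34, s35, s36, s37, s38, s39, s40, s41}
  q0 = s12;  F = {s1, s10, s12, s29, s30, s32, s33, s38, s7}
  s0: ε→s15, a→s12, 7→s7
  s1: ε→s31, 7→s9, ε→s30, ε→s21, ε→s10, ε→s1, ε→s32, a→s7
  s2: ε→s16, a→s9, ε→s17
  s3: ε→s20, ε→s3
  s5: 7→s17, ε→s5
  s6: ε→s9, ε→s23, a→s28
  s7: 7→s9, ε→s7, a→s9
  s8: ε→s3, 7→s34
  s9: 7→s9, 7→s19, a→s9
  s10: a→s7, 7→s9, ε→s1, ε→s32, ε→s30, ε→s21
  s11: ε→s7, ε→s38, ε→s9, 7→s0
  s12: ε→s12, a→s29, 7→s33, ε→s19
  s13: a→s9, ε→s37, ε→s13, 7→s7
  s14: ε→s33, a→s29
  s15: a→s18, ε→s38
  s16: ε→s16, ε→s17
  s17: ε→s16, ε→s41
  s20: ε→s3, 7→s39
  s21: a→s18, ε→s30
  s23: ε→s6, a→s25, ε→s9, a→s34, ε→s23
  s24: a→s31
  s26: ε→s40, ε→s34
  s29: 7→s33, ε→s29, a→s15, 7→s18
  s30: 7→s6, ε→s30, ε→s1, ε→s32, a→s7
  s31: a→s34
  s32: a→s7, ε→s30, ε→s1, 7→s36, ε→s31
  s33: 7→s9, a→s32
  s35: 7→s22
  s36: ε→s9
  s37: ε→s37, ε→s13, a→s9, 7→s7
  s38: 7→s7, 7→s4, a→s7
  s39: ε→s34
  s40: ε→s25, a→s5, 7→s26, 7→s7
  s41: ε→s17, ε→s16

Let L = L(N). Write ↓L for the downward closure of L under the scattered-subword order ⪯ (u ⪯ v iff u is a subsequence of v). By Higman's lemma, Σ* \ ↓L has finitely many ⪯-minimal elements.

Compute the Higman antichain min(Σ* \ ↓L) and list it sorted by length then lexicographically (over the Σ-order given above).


min(Σ*\↓L) = [77, 7aaa, aa7a, aaa7, aaaa].

|Q|=42, |F|=9, |δ|=100 (54 ε).
min D↑ (7 st, q0=0, F={3}): 0:7→1,a→2 1:7→3,a→4 2:7→1,a→5 3:7→3,a→3 4:7→3,a→6 5:7→6,a→6 6:7→3,a→3.
'77': N↓-sim [22, 18, 8] end={s19,s23,s25,s28,s34,s36,s6,s9} ∉↓L; 2/2 single-dels accept.
'7aaa': N↓-sim [22, 18, 16, 7, 2] end={s19,s9} — reject; 4/4 single-dels accept.
'aa7a': run [22, 21, 19, 10, 5] end={s19,s25,s28,s34,s9} ∉↓L; 4/4 deletions ∈↓L.
'aaa7': |S_i|=[22, 21, 19, 7, 2] end={s19,s9} — reject; 4/4 deletions ∈↓L.
'aaaa': run [22, 21, 19, 7, 2] end={s19,s9} rej; 4/4 deletions ∈↓L.
5 minimals (antichain).


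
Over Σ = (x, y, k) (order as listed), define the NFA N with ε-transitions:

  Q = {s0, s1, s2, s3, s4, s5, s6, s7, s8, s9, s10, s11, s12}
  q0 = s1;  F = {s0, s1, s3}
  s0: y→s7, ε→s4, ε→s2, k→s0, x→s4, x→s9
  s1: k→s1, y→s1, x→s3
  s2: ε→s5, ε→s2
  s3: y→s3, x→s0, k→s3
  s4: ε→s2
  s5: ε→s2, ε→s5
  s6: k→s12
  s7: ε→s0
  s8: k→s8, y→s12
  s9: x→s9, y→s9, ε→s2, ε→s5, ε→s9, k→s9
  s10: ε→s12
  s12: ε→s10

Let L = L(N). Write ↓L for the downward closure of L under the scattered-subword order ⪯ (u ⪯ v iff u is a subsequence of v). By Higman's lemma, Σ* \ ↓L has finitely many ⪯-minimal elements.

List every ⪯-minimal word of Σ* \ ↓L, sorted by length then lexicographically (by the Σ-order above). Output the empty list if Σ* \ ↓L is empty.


A = [xxx].

|Q|=13, |F|=3, |δ|=29 (13 ε).
min D↑ (4 st, q0=0, F={3}): 0:x→1,y→0,k→0 1:x→2,y→1,k→1 2:x→3,y→2,k→2 3:x→3,y→3,k→3 (ε-aug+det+¬).
'xxx': run [8, 7, 6, 4] end={s2,s4,s5,s9} — reject; 3/3 deletions ∈↓L.
1 obstructions.


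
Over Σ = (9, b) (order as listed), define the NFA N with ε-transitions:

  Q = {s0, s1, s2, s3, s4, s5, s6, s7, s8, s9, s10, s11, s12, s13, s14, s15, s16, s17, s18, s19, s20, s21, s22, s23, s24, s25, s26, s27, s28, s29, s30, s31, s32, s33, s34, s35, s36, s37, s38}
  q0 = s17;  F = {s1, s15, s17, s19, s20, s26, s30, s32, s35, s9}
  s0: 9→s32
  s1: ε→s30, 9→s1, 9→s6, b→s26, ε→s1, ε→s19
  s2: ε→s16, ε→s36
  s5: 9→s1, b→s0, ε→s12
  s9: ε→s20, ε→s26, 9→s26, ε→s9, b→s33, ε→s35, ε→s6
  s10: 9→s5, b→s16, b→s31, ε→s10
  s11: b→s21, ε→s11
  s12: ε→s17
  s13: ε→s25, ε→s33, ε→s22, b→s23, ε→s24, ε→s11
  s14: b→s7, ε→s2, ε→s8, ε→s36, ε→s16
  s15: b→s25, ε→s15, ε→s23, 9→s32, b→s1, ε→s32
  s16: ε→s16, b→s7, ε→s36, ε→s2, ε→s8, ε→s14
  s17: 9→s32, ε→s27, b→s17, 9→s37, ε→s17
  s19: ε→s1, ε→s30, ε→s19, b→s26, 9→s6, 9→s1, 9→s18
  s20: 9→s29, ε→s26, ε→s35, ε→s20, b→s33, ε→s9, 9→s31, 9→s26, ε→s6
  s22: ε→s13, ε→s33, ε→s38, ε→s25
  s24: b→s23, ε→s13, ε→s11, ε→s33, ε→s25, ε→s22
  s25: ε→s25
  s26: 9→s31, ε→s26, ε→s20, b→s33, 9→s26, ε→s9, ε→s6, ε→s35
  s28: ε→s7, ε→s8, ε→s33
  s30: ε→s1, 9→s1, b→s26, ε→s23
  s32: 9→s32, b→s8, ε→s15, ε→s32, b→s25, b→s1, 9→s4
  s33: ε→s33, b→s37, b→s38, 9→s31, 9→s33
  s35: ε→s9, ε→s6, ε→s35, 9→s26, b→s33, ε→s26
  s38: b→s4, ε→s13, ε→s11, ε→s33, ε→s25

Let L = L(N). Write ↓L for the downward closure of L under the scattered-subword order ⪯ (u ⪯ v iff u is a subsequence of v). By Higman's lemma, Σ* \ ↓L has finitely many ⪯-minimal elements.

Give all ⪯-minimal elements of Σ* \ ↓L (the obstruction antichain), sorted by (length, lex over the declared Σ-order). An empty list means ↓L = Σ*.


|Q|=39, |F|=10, |δ|=119 (72 ε).
min D↑ (5 st, q0=0, F={4}): 0:9→1,b→0 1:9→1,b→2 2:9→2,b→3 3:9→3,b→4 4:9→4,b→4 (ε-aug+det+¬).
'9bbb': N↓-sim [27, 25, 23, 18, 12] end={s11,s13,s21,s22,s23,s24,s25,s31,s33,s37,s38,s4} rej; 4/4 single-dels accept.
1 words, ⪯-incomp.

Antichain: [9bbb].


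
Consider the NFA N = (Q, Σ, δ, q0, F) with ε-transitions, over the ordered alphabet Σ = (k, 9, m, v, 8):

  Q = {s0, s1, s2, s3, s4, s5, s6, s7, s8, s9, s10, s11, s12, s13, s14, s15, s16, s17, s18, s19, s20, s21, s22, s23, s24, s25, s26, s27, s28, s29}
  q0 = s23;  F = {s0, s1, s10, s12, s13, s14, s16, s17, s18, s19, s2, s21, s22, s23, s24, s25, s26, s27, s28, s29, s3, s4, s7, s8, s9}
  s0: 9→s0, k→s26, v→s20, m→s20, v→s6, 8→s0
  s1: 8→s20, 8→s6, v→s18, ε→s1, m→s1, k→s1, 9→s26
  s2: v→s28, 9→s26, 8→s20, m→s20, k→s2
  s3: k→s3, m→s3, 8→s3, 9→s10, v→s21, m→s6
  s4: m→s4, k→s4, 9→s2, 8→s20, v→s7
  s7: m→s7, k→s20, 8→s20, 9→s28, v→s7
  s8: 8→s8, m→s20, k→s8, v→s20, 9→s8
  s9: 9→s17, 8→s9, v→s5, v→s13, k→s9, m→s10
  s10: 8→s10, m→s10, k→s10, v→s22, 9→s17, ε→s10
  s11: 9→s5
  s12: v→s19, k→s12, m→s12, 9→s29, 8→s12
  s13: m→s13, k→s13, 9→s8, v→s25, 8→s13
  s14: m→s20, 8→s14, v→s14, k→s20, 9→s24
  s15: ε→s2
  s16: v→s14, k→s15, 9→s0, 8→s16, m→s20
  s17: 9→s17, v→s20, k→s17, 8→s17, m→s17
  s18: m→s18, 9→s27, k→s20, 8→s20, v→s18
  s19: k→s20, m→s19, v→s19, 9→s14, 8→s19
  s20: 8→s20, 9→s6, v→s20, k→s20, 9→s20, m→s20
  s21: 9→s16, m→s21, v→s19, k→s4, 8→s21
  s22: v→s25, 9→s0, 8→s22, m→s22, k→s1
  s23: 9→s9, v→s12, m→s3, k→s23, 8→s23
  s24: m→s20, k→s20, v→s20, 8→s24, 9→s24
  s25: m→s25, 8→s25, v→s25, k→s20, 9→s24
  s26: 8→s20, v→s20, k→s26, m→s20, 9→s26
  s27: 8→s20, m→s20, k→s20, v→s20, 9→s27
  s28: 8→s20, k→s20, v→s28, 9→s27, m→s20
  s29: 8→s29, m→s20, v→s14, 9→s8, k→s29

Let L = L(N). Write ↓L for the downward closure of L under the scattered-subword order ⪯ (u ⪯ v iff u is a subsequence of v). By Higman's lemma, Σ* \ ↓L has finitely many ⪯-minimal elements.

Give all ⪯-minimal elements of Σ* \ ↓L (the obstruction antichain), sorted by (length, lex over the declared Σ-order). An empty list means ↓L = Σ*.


min(Σ*\↓L) = [99v, v9m, vvk, mvk8].

|Q|=30, |F|=25, |δ|=139 (3 ε).
min D↑ (26 st, q0=0, F={10}): 0:k→0,9→1,m→2,v→3,8→0 1:k→1,9→4,m→5,v→6,8→1 2:k→2,9→5,m→2,v→7,8→2 3:k→3,9→8,m→3,v→9,8→3 4:k→4,9→4,m→4,v→10,8→4 5:k→5,9→4,m→5,v→11,8→5 6:k→6,9→12,m→6,v→13,8→6 7:k→14,9→15,m→7,v→9,8→7 8:k→8,9→12,m→10,v→16,8→8 9:k→10,9→16,m→9,v→9,8→9 10:k→10,9→10,m→10,v→10,8→10 11:k→17,9→18,m→11,v→13,8→11 12:k→12,9→12,m→10,v→10,8→12 13:k→10,9→19,m→13,v→13,8→13 14:k→14,9→20,m→14,v→21,8→10 15:k→20,9→18,m→10,v→16,8→15 16:k→10,9→19,m→10,v→16,8→16 17:k→17,9→22,m→17,v→23,8→10 18:k→22,9→18,m→10,v→10,8→18 19:k→10,9→19,m→10,v→10,8→19 20:k→20,9→22,m→10,v→24,8→10 21:k→10,9→24,m→21,v→21,8→10 22:k→22,9→22,m→10,v→10,8→10 23:k→10,9→25,m→23,v→23,8→10 24:k→10,9→25,m→10,v→24,8→10 25:k→10,9→25,m→10,v→10,8→10 (ε-aug+det+¬).
'99v': N↓-sim [29, 22, 8, 2] end={s20,s6} ∉↓L; 3/3 del acc.
'v9m': run [29, 24, 13, 2] end={s20,s6} ∉↓L; 3/3 deletions ∈↓L.
'vvk': |S_i|=[29, 24, 10, 2] end={s20,s6} — reject; 3/3 del acc.
'mvk8': |S_i|=[29, 26, 19, 11, 2] end={s20,s6} ∉↓L; 4/4 deletions ∈↓L.
4 words, ⪯-incomp.


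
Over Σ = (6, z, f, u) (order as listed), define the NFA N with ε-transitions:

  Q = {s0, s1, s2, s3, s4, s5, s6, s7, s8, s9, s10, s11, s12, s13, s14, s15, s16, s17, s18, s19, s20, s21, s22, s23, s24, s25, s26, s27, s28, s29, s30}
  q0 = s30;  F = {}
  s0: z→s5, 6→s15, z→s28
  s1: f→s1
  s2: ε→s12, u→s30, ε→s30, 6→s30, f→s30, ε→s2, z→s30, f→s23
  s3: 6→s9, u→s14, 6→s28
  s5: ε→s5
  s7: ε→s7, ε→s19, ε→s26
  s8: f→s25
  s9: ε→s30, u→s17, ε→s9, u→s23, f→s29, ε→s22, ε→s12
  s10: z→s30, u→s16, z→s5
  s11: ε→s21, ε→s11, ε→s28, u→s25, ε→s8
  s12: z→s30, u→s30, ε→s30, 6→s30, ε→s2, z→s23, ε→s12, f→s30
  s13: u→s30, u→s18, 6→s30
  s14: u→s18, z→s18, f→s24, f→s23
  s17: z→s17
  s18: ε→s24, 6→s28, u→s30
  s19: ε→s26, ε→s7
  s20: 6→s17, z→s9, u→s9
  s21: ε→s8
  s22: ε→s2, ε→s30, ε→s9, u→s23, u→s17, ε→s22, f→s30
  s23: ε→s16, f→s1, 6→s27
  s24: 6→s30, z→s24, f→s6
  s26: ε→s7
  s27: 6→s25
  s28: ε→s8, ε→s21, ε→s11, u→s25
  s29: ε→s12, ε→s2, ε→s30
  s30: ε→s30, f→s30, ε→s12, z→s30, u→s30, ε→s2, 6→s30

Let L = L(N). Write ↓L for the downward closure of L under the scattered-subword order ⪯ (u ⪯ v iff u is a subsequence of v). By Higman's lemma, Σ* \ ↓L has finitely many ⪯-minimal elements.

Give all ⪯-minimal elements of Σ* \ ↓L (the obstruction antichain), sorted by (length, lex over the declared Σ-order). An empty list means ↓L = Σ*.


A = [ε].

|Q|=31, |F|=0, |δ|=89 (37 ε).
min D↑ (1 st, q0=0, F={0}): 0:6→0,z→0,f→0,u→0.
ε ∈ L(D↑) ⇒ ↓L = ∅.


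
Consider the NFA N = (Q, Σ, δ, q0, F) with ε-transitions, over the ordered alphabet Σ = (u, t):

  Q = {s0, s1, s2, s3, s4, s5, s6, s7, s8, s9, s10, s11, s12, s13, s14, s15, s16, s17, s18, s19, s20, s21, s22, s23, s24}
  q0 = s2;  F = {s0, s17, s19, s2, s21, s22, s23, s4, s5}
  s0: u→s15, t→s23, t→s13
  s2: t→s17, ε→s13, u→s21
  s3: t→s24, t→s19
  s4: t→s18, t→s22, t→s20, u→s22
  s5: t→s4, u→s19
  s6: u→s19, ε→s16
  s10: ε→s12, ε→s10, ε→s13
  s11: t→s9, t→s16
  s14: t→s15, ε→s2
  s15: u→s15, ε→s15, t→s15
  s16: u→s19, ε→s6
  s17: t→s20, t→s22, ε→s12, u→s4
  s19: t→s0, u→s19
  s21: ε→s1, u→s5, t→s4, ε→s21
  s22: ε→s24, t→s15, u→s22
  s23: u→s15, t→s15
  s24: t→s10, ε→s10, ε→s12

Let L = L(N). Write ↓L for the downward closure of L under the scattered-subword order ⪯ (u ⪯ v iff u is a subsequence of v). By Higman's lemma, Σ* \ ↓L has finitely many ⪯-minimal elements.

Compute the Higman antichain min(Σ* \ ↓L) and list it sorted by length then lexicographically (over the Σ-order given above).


min(Σ*\↓L) = [ttt, utut, tuut, uuutu].

|Q|=25, |F|=9, |δ|=46 (14 ε).
min D↑ (10 st, q0=0, F={7}): 0:u→1,t→2 1:u→3,t→4 2:u→4,t→5 3:u→6,t→4 4:u→5,t→5 5:u→5,t→7 6:u→6,t→8 7:u→7,t→7 8:u→7,t→9 9:u→7,t→7 (ε-aug+det+¬).
'ttt': |S_i|=[17, 12, 9, 4] end={s10,s12,s13,s15} rej; 3/3 del acc.
'utut': |S_i|=[17, 15, 11, 6, 4] end={s10,s12,s13,s15} ∉↓L; 4/4 deletions ∈↓L.
'tuut': N↓-sim [17, 12, 9, 6, 4] end={s10,s12,s13,s15} ∉↓L; 4/4 deletions ∈↓L.
'uuutu': |S_i|=[17, 15, 13, 9, 6, 1] end={s15} rej; 5/5 del acc.
4 minimals (antichain).


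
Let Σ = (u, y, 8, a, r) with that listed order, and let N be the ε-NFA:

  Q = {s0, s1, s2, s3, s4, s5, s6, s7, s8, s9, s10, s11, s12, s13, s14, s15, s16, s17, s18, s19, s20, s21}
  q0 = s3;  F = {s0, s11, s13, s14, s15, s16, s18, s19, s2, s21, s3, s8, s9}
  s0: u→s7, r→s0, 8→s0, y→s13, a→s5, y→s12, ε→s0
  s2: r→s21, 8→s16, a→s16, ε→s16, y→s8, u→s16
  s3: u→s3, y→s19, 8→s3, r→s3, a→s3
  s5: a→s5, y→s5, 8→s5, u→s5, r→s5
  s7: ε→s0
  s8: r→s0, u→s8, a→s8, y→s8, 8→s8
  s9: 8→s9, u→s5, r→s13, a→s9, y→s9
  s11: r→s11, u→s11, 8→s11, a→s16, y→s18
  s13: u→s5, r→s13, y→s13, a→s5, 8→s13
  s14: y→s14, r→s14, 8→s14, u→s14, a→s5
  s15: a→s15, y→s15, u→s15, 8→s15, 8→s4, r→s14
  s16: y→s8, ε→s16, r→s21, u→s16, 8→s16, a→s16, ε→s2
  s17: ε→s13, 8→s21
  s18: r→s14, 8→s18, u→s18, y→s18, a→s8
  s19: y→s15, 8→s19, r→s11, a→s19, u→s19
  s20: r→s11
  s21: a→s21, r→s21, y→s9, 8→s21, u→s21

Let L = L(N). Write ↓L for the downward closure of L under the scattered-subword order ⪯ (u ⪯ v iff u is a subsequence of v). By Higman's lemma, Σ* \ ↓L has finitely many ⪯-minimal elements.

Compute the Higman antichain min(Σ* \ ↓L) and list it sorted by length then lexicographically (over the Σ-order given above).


A = [yyra, yraryu].

|Q|=22, |F|=13, |δ|=80 (6 ε).
min D↑ (13 st, q0=0, F={7}): 0:u→0,y→1,8→0,a→0,r→0 1:u→1,y→2,8→1,a→1,r→3 2:u→2,y→2,8→2,a→2,r→4 3:u→3,y→5,8→3,a→6,r→3 4:u→4,y→4,8→4,a→7,r→4 5:u→5,y→5,8→5,a→8,r→4 6:u→6,y→8,8→6,a→6,r→9 7:u→7,y→7,8→7,a→7,r→7 8:u→8,y→8,8→8,a→8,r→10 9:u→9,y→11,8→9,a→9,r→9 10:u→10,y→12,8→10,a→7,r→10 11:u→7,y→11,8→11,a→11,r→12 12:u→7,y→12,8→12,a→7,r→12.
'yyra': N↓-sim [17, 16, 11, 6, 1] end={s5} — reject; 4/4 single-dels accept.
'yraryu': run [17, 16, 13, 10, 7, 4, 1] end={s5} ∉↓L; 6/6 single-dels accept.
2 words, ⪯-incomp.


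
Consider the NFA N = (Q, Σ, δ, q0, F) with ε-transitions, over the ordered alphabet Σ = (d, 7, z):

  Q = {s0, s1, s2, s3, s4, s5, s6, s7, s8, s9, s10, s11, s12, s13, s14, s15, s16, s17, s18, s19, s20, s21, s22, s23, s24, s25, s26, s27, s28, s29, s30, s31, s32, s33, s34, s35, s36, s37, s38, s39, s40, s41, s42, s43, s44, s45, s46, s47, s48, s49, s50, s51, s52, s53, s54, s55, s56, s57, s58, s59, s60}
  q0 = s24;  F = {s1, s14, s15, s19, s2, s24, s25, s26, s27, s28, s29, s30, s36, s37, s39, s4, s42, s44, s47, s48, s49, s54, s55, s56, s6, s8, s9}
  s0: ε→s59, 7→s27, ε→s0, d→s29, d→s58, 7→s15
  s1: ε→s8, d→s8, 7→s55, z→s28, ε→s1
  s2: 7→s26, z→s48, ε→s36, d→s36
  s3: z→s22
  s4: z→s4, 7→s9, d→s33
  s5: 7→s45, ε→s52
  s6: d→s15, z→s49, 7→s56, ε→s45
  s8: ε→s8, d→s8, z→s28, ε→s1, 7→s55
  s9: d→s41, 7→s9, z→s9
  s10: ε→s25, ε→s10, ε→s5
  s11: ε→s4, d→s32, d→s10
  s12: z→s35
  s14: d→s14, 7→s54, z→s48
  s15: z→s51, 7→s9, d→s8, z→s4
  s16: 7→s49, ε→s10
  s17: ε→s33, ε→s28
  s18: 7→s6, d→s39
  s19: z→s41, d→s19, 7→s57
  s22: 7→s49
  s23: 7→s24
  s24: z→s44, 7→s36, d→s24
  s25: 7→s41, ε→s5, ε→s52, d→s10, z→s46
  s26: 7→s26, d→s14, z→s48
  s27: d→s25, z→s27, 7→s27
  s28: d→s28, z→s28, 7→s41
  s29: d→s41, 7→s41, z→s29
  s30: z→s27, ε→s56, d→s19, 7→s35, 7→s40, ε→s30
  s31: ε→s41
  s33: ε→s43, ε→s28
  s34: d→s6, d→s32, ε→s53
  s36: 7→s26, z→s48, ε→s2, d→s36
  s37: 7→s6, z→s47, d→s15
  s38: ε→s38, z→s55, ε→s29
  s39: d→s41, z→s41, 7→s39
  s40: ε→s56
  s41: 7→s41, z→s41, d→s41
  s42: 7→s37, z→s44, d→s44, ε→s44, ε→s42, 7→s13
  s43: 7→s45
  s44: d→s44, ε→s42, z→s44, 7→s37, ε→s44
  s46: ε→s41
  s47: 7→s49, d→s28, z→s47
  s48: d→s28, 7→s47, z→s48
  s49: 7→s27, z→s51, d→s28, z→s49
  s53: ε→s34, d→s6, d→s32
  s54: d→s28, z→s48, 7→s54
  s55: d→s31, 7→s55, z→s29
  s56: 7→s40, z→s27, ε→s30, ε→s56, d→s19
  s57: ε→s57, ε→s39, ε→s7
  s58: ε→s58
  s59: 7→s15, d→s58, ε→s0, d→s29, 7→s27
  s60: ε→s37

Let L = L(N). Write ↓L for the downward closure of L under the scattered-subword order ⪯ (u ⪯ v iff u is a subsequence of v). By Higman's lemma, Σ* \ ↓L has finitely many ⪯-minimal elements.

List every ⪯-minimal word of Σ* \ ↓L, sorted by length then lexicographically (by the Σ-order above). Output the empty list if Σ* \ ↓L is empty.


A = [7zd7, z7d7d, 77d7d7, z7ddz7, z777dz].

|Q|=61, |F|=27, |δ|=154 (42 ε).
min D↑ (24 st, q0=0, F={12}): 0:d→0,7→1,z→2 1:d→1,7→3,z→4 2:d→2,7→5,z→2 3:d→6,7→3,z→4 4:d→7,7→8,z→4 5:d→9,7→10,z→8 6:d→6,7→11,z→4 7:d→7,7→12,z→7 8:d→7,7→13,z→8 9:d→14,7→15,z→16 10:d→9,7→17,z→13 11:d→7,7→11,z→4 12:d→12,7→12,z→12 13:d→7,7→18,z→13 14:d→14,7→19,z→7 15:d→12,7→15,z→15 16:d→7,7→15,z→16 17:d→20,7→17,z→18 18:d→21,7→18,z→18 19:d→12,7→19,z→22 20:d→20,7→23,z→12 21:d→21,7→12,z→12 22:d→12,7→12,z→22 23:d→12,7→23,z→12 [Hopcroft].
'7zd7': N↓-sim [42, 39, 18, 10, 2] end={s41,s45} rej; 4/4 deletions ∈↓L.
'z7d7d': run [42, 36, 33, 23, 9, 2] end={s31,s41} rej; 5/5 del acc.
'77d7d7': |S_i|=[42, 39, 35, 29, 21, 9, 2] end={s41,s45} — reject; 6/6 single-dels accept.
'z7ddz7': N↓-sim [42, 36, 33, 23, 19, 4, 1] end={s41} rej; 6/6 del acc.
'z777dz': N↓-sim [42, 36, 33, 30, 20, 12, 2] end={s41,s46} — reject; 6/6 single-dels accept.
5 obstructions.


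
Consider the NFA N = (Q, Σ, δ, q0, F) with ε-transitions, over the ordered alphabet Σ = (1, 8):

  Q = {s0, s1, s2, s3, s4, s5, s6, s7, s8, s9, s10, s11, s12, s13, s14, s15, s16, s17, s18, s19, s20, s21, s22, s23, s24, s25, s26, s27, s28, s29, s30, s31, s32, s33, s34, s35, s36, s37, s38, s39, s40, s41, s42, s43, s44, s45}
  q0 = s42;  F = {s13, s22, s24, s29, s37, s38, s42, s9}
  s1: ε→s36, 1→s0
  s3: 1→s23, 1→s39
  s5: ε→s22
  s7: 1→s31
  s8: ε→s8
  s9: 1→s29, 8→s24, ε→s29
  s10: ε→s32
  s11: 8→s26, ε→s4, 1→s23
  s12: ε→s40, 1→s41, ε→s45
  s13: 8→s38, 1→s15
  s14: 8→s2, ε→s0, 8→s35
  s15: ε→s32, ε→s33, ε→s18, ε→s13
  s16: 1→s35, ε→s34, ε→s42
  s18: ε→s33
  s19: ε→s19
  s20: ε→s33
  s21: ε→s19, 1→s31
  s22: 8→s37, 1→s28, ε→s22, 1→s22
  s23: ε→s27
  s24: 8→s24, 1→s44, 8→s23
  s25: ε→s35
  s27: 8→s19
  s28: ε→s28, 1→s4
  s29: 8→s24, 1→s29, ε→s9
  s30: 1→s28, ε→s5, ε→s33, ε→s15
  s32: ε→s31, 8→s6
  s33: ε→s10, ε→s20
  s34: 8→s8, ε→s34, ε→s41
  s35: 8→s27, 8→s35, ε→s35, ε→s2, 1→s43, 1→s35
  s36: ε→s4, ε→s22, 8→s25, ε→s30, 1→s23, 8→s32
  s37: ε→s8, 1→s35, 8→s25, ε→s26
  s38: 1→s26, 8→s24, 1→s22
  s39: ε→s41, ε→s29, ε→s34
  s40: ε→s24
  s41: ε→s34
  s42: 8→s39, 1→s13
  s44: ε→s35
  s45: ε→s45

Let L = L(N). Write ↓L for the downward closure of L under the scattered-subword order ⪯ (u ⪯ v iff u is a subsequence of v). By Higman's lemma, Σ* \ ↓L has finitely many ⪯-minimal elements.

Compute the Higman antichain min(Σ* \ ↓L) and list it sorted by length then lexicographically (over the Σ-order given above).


|Q|=46, |F|=8, |δ|=88 (46 ε).
min D↑ (8 st, q0=0, F={6}): 0:1→1,8→2 1:1→1,8→3 2:1→2,8→4 3:1→5,8→4 4:1→6,8→4 5:1→5,8→7 6:1→6,8→6 7:1→6,8→6 [Hopcroft].
'881': |S_i|=[31, 22, 12, 6] end={s19,s2,s27,s35,s43,s44} rej; 3/3 deletions ∈↓L.
'18188': run [31, 27, 17, 13, 9, 6] end={s19,s2,s25,s27,s35,s43} — reject; 5/5 single-dels accept.
2 minimals (antichain).

min(Σ*\↓L) = [881, 18188].


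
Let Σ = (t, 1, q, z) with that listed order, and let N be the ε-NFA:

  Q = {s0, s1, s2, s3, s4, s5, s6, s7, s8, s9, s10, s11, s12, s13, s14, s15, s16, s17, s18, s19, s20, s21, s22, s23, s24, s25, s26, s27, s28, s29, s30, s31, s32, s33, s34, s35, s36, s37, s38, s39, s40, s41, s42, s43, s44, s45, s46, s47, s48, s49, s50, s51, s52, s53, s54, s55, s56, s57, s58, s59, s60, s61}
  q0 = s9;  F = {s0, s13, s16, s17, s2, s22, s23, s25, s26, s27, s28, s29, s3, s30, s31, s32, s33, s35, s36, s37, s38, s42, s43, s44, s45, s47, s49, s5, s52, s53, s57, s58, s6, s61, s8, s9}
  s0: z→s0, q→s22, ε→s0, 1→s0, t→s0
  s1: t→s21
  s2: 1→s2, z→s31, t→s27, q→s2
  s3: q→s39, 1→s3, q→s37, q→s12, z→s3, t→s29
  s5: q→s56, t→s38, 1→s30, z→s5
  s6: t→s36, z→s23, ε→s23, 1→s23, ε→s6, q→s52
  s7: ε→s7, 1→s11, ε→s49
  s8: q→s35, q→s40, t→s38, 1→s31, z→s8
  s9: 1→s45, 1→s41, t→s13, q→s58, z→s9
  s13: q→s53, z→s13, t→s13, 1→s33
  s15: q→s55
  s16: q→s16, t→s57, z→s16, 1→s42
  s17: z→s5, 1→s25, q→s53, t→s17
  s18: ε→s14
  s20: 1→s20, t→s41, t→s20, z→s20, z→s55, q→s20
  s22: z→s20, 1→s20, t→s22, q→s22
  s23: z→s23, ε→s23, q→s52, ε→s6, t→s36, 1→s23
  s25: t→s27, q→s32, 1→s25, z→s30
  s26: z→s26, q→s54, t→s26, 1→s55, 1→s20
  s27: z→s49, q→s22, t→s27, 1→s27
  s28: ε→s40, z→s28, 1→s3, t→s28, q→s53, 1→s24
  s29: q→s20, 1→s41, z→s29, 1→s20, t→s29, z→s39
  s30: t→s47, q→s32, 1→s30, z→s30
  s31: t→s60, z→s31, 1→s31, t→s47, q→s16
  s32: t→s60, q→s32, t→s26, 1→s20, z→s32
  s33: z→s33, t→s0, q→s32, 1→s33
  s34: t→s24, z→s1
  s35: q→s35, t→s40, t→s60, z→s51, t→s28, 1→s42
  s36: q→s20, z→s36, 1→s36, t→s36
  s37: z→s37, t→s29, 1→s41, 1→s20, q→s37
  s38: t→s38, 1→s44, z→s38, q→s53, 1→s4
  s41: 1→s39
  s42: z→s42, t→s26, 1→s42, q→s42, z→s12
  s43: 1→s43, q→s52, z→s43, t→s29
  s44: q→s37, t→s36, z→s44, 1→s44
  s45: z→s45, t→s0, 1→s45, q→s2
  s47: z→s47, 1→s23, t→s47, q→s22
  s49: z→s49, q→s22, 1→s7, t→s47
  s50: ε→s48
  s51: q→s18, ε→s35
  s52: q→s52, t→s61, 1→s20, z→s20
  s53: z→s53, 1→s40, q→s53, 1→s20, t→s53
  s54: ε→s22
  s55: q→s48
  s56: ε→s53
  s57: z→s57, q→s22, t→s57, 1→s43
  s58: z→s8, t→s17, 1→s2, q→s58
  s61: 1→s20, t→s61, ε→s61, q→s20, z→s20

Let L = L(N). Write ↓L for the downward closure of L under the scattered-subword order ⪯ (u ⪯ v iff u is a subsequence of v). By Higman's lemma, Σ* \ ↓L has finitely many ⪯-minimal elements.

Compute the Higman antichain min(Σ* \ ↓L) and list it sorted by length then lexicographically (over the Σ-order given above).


|Q|=62, |F|=36, |δ|=188 (14 ε).
min D↑ (36 st, q0=0, F={11}): 0:t→1,1→2,q→3,z→0 1:t→1,1→4,q→5,z→1 2:t→6,1→2,q→7,z→2 3:t→8,1→7,q→3,z→9 4:t→6,1→4,q→10,z→4 5:t→5,1→11,q→5,z→5 6:t→6,1→6,q→12,z→6 7:t→13,1→7,q→7,z→14 8:t→8,1→15,q→5,z→16 9:t→17,1→14,q→18,z→9 10:t→19,1→11,q→10,z→10 11:t→11,1→11,q→11,z→11 12:t→12,1→11,q→12,z→11 13:t→13,1→13,q→12,z→20 14:t→21,1→14,q→22,z→14 15:t→13,1→15,q→10,z→23 16:t→17,1→23,q→5,z→16 17:t→17,1→24,q→5,z→17 18:t→25,1→26,q→18,z→18 19:t→19,1→11,q→12,z→19 20:t→21,1→20,q→12,z→20 21:t→21,1→27,q→12,z→21 22:t→28,1→26,q→22,z→22 23:t→21,1→23,q→10,z→23 24:t→29,1→24,q→30,z→24 25:t→25,1→31,q→5,z→25 26:t→19,1→26,q→26,z→26 27:t→29,1→27,q→32,z→27 28:t→28,1→33,q→12,z→28 29:t→29,1→29,q→11,z→29 30:t→34,1→11,q→30,z→30 31:t→34,1→31,q→30,z→31 32:t→35,1→11,q→32,z→11 33:t→34,1→33,q→32,z→33 34:t→34,1→11,q→11,z→34 35:t→35,1→11,q→11,z→11 (ε-aug+det+¬).
'tq1': |S_i|=[53, 41, 18, 6] end={s20,s39,s40,s41,s48,s55} — reject; 3/3 single-dels accept.
'1tqz': N↓-sim [53, 39, 23, 9, 5] end={s20,s39,s41,s48,s55} rej; 4/4 single-dels accept.
'qzt1tq': run [53, 48, 43, 28, 19, 8, 5] end={s20,s39,s41,s48,s55} ∉↓L; 6/6 deletions ∈↓L.
'qzq1t1': |S_i|=[53, 48, 43, 29, 18, 10, 5] end={s20,s39,s41,s48,s55} — reject; 6/6 del acc.
4 obstructions.

min(Σ*\↓L) = [tq1, 1tqz, qzt1tq, qzq1t1].


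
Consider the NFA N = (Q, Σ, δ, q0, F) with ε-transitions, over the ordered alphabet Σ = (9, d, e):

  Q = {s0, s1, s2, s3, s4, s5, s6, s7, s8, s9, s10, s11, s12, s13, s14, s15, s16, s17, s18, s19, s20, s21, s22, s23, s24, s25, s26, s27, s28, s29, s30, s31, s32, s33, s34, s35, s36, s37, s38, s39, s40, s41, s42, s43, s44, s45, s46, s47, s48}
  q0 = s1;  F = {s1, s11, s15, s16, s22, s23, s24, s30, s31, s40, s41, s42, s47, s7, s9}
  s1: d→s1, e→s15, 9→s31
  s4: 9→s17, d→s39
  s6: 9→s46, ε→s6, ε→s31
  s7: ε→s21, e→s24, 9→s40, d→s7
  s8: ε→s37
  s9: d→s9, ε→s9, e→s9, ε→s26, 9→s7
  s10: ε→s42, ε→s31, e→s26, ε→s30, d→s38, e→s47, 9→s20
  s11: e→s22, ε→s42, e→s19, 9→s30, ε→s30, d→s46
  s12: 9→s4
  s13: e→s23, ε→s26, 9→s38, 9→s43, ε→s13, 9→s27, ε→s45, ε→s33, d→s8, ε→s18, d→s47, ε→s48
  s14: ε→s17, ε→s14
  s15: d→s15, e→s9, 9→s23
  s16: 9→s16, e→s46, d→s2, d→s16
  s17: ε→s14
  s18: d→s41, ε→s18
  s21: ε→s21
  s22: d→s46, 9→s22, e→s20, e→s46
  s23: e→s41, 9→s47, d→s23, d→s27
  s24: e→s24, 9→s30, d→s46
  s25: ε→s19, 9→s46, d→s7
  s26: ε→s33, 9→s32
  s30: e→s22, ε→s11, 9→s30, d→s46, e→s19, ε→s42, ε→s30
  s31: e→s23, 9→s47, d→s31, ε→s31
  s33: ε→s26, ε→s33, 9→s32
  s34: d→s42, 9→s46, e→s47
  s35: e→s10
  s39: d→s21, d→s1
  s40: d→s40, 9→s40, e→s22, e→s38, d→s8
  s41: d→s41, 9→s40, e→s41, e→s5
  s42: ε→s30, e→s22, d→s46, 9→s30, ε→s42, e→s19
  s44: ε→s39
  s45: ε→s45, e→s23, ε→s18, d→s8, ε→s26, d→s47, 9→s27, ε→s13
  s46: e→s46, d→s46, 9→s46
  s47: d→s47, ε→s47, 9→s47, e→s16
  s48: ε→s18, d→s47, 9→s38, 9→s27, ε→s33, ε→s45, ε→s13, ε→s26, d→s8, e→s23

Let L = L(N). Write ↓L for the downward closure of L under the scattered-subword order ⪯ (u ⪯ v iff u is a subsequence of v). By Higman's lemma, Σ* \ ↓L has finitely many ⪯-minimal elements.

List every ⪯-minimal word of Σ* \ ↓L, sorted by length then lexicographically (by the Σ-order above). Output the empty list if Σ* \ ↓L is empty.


Antichain: [99ee, ee9ed].

|Q|=49, |F|=15, |δ|=134 (43 ε).
min D↑ (14 st, q0=0, F={9}): 0:9→1,d→0,e→2 1:9→3,d→1,e→4 2:9→4,d→2,e→5 3:9→3,d→3,e→6 4:9→3,d→4,e→7 5:9→8,d→5,e→5 6:9→6,d→6,e→9 7:9→10,d→7,e→7 8:9→10,d→8,e→11 9:9→9,d→9,e→9 10:9→10,d→10,e→12 11:9→13,d→9,e→11 12:9→12,d→9,e→9 13:9→13,d→9,e→12 (ε-aug+det+¬).
'99ee': run [28, 23, 14, 7, 2] end={s20,s46} ∉↓L; 4/4 deletions ∈↓L.
'ee9ed': |S_i|=[28, 26, 22, 17, 9, 1] end={s46} ∉↓L; 5/5 del acc.
2 obstructions.


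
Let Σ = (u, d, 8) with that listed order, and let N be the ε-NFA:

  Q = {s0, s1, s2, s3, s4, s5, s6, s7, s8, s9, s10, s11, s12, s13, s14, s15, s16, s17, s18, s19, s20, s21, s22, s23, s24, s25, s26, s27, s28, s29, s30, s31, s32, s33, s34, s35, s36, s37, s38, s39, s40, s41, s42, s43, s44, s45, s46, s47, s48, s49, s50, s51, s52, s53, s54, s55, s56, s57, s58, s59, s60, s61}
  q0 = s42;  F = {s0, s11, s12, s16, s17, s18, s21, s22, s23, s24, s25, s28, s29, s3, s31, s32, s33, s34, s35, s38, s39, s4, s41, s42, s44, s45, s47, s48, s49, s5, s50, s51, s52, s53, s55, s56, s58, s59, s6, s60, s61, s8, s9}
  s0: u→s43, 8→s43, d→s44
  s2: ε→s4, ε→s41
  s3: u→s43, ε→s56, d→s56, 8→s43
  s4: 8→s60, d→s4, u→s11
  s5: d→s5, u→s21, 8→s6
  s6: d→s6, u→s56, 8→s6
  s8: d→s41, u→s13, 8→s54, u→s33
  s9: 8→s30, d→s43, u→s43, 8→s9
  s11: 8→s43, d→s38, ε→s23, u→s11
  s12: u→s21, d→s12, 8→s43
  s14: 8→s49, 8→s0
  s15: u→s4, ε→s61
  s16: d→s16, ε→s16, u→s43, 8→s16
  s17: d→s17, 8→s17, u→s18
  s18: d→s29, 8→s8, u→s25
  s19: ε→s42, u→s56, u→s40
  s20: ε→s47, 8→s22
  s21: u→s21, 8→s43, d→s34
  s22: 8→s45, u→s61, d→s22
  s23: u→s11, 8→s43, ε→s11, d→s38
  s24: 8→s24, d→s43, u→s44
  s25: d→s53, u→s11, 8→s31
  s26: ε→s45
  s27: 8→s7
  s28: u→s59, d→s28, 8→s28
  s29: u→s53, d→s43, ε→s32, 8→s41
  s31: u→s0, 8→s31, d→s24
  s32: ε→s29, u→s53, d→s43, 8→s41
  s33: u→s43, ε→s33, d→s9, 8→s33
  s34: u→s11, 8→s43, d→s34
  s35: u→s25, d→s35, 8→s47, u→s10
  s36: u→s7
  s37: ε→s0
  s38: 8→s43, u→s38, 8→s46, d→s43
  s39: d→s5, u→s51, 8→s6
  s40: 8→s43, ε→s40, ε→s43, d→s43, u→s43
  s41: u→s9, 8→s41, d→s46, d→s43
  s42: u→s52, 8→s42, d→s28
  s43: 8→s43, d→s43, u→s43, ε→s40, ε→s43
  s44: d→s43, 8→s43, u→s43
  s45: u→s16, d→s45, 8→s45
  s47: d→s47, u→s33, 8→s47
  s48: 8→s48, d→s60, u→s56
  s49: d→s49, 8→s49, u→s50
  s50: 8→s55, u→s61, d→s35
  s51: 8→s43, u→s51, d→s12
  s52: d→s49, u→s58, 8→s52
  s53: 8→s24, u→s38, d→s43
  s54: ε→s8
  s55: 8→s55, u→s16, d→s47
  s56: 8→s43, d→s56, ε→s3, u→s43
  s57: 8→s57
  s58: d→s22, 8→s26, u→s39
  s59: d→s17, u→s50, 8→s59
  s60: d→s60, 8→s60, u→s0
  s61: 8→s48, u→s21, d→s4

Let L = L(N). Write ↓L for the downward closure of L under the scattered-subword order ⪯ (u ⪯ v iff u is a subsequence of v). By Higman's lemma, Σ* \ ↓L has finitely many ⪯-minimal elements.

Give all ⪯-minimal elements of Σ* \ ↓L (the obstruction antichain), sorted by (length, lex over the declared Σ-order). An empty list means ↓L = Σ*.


|Q|=62, |F|=43, |δ|=169 (20 ε).
min D↑ (41 st, q0=0, F={20}): 0:u→1,d→2,8→0 1:u→3,d→4,8→1 2:u→5,d→2,8→2 3:u→6,d→7,8→8 4:u→9,d→4,8→4 5:u→9,d→10,8→5 6:u→11,d→12,8→13 7:u→14,d→7,8→8 8:u→15,d→8,8→8 9:u→14,d→16,8→17 10:u→18,d→10,8→10 11:u→11,d→19,8→20 12:u→21,d→12,8→13 13:u→22,d→13,8→13 14:u→21,d→23,8→24 15:u→20,d→15,8→15 16:u→25,d→16,8→26 17:u→15,d→26,8→17 18:u→25,d→27,8→28 19:u→21,d→19,8→20 20:u→20,d→20,8→20 21:u→21,d→29,8→20 22:u→20,d→22,8→20 23:u→30,d→23,8→31 24:u→22,d→31,8→24 25:u→30,d→32,8→33 26:u→34,d→26,8→26 27:u→32,d→20,8→35 28:u→34,d→35,8→28 29:u→30,d→29,8→20 30:u→30,d→36,8→20 31:u→37,d→31,8→31 32:u→36,d→20,8→38 33:u→37,d→38,8→33 34:u→20,d→39,8→34 35:u→39,d→20,8→35 36:u→36,d→20,8→20 37:u→20,d→40,8→20 38:u→40,d→20,8→38 39:u→20,d→20,8→39 40:u→20,d→20,8→20.
'uuuu8': |S_i|=[51, 49, 45, 31, 14, 3] end={s40,s43,s46} ∉↓L; 5/5 del acc.
'uu8uu': |S_i|=[51, 49, 45, 24, 11, 2] end={s40,s43} ∉↓L; 5/5 deletions ∈↓L.
'dududd': |S_i|=[51, 45, 38, 32, 23, 12, 3] end={s40,s43,s46} rej; 6/6 single-dels accept.
3 obstructions.

Antichain: [uuuu8, uu8uu, dududd].


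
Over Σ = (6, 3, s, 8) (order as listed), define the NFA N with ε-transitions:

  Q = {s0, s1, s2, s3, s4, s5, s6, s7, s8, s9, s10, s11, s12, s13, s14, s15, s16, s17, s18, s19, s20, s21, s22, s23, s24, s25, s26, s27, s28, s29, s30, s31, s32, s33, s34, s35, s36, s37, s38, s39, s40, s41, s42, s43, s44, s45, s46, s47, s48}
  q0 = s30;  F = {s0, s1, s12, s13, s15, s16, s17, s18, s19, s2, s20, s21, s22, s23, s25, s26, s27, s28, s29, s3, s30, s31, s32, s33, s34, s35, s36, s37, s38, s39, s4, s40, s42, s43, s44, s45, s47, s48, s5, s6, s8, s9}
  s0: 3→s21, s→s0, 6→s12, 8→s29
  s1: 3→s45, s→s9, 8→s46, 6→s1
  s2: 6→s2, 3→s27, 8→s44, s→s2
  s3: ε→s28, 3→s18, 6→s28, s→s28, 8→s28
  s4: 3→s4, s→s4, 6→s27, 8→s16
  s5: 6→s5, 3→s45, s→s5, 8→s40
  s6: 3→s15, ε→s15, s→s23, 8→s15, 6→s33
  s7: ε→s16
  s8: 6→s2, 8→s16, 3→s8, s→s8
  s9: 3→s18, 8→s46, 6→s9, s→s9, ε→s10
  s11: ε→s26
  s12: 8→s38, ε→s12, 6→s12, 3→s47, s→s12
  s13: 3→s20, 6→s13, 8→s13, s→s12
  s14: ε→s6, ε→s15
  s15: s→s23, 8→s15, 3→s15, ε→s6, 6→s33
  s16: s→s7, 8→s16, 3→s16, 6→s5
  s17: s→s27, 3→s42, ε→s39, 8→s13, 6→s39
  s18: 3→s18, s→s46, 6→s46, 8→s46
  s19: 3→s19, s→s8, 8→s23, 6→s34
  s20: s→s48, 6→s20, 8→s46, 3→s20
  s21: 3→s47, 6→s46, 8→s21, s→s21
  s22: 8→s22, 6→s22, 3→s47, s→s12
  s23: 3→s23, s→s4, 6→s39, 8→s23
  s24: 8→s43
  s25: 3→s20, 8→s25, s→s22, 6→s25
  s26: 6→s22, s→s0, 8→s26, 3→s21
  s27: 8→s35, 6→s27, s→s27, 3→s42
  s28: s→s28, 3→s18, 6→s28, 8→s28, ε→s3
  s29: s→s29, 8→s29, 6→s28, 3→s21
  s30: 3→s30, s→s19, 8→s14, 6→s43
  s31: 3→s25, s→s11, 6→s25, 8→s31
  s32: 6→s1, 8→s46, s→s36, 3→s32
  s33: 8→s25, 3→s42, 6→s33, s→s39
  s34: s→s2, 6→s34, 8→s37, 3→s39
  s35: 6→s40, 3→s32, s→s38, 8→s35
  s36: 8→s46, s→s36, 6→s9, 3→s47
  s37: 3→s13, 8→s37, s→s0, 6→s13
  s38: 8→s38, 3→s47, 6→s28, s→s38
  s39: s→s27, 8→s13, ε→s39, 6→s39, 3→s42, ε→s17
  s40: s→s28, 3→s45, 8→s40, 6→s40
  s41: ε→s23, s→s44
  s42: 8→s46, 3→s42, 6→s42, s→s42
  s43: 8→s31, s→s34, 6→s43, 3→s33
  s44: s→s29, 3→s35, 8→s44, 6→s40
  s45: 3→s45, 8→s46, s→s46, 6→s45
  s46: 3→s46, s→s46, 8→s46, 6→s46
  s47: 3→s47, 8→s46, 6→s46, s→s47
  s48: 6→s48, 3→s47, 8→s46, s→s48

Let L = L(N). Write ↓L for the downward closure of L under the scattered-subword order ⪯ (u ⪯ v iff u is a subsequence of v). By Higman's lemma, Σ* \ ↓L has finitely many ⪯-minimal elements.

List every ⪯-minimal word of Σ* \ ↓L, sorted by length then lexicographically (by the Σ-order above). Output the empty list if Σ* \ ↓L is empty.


Antichain: [6338, 8638, 68s36, ss863s].

|Q|=49, |F|=42, |δ|=188 (14 ε).
min D↑ (40 st, q0=0, F={17}): 0:6→1,3→0,s→2,8→3 1:6→1,3→4,s→5,8→6 2:6→5,3→2,s→7,8→8 3:6→4,3→3,s→8,8→3 4:6→4,3→9,s→10,8→11 5:6→5,3→10,s→12,8→13 6:6→11,3→11,s→14,8→6 7:6→12,3→7,s→7,8→15 8:6→10,3→8,s→16,8→8 9:6→9,3→9,s→9,8→17 10:6→10,3→9,s→18,8→19 11:6→11,3→20,s→21,8→11 12:6→12,3→18,s→12,8→22 13:6→19,3→19,s→23,8→13 14:6→21,3→24,s→23,8→14 15:6→25,3→15,s→15,8→15 16:6→18,3→16,s→16,8→15 17:6→17,3→17,s→17,8→17 18:6→18,3→9,s→18,8→26 19:6→19,3→20,s→27,8→19 20:6→20,3→20,s→28,8→17 21:6→21,3→29,s→27,8→21 22:6→30,3→26,s→31,8→22 23:6→27,3→24,s→23,8→31 24:6→17,3→29,s→24,8→24 25:6→25,3→32,s→25,8→30 26:6→30,3→33,s→34,8→26 27:6→27,3→29,s→27,8→34 28:6→28,3→29,s→28,8→17 29:6→17,3→29,s→29,8→17 30:6→30,3→32,s→35,8→30 31:6→35,3→24,s→31,8→31 32:6→32,3→32,s→17,8→17 33:6→36,3→33,s→37,8→17 34:6→35,3→29,s→34,8→34 35:6→35,3→38,s→35,8→35 36:6→36,3→32,s→39,8→17 37:6→39,3→29,s→37,8→17 38:6→17,3→38,s→17,8→17 39:6→39,3→38,s→39,8→17.
'6338': N↓-sim [47, 37, 26, 12, 1] end={s46} rej; 4/4 single-dels accept.
'8638': |S_i|=[47, 41, 26, 12, 1] end={s46} — reject; 4/4 del acc.
'68s36': |S_i|=[47, 37, 28, 17, 4, 1] end={s46} rej; 5/5 single-dels accept.
'ss863s': |S_i|=[47, 39, 28, 20, 10, 3, 1] end={s46} ∉↓L; 6/6 single-dels accept.
4 minimals (antichain).
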